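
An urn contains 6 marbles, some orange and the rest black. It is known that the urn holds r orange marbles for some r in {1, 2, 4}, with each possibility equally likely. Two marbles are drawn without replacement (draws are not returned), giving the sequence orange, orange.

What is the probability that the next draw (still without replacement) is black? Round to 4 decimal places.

Compute the likelihood of the observed sequence for each case: P(data | r = 1) = (1/6)(0/5) = 0; P(data | r = 2) = (2/6)(1/5) = 1/15; P(data | r = 4) = (4/6)(3/5) = 2/5.
Multiplying each by its prior: 1/3 · 0 = 0, 1/3 · 1/15 = 1/45, 1/3 · 2/5 = 2/15; summing to 7/45.
The posterior is then P(r = 1 | data) = 0, P(r = 2 | data) = 1/7, P(r = 4 | data) = 6/7.
Averaging over the posterior, P(black next | data) = (1)(1/7) + (1/2)(6/7) = 4/7.

0.5714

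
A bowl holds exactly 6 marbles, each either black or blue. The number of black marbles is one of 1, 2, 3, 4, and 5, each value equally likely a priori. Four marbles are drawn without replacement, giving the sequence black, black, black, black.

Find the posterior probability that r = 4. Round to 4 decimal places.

0.1667

Compute the likelihood of the observed sequence for each case: P(data | r = 1) = (1/6)(0/5) = 0; P(data | r = 2) = (2/6)(1/5)(0/4) = 0; P(data | r = 3) = (3/6)(2/5)(1/4)(0/3) = 0; P(data | r = 4) = (4/6)(3/5)(2/4)(1/3) = 1/15; P(data | r = 5) = (5/6)(4/5)(3/4)(2/3) = 1/3.
Multiplying each by its prior: 1/5 · 0 = 0, 1/5 · 0 = 0, 1/5 · 0 = 0, 1/5 · 1/15 = 1/75, 1/5 · 1/3 = 1/15; these sum to 2/25.
So P(r = 4 | data) = (1/75) / (2/25) = 1/6.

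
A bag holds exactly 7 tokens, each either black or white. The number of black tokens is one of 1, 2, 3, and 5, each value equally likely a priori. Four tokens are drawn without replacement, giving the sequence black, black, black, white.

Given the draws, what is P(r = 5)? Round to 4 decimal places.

The likelihood of the observed sequence under each hypothesis: P(data | r = 1) = (1/7)(0/6) = 0; P(data | r = 2) = (2/7)(1/6)(0/5) = 0; P(data | r = 3) = (3/7)(2/6)(1/5)(4/4) = 1/35; P(data | r = 5) = (5/7)(4/6)(3/5)(2/4) = 1/7.
Multiplying each by its prior: 1/4 · 0 = 0, 1/4 · 0 = 0, 1/4 · 1/35 = 1/140, 1/4 · 1/7 = 1/28; these sum to 3/70.
Therefore the posterior P(r = 5 | data) = (1/28) / (3/70) = 5/6.

0.8333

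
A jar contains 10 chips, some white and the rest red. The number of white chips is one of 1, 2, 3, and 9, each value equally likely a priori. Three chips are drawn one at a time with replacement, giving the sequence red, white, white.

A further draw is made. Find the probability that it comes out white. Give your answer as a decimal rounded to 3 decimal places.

0.536

Under each hypothesis, the probability of the observed sequence is: P(data | r = 1) = (9/10)(1/10)(1/10) = 0.009; P(data | r = 2) = (8/10)(2/10)(2/10) = 0.032; P(data | r = 3) = (7/10)(3/10)(3/10) = 0.063; P(data | r = 9) = (1/10)(9/10)(9/10) = 0.081.
The prior-weighted likelihoods are 1/4 · 0.009 = 0.00225, 1/4 · 0.032 = 0.008, 1/4 · 0.063 = 0.01575, 1/4 · 0.081 = 0.02025; these sum to 0.04625.
Normalising, the posterior is P(r = 1 | data) = 0.048649, P(r = 2 | data) = 0.17297, P(r = 3 | data) = 0.34054, P(r = 9 | data) = 0.43784.
The predictive probability is P(white next | data) = (1/10)(0.048649) + (1/5)(0.17297) + (3/10)(0.34054) + (9/10)(0.43784) = 0.53568.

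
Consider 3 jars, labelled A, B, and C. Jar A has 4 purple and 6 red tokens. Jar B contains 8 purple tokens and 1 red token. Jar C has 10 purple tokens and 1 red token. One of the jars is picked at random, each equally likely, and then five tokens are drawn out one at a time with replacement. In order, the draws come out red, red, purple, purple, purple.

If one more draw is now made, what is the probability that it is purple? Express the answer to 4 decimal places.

Under each hypothesis, the probability of the observed sequence is: P(data | jar A) = (6/10)(6/10)(4/10)(4/10)(4/10) = 0.02304; P(data | jar B) = (1/9)(1/9)(8/9)(8/9)(8/9) = 0.0086708; P(data | jar C) = (1/11)(1/11)(10/11)(10/11)(10/11) = 0.0062092.
Multiplying each by its prior: 1/3 · 0.02304 = 0.00768, 1/3 · 0.0086708 = 0.0028903, 1/3 · 0.0062092 = 0.0020697; summing to 0.01264.
The posterior is then P(jar A | data) = 0.6076, P(jar B | data) = 0.22866, P(jar C | data) = 0.16375.
So P(purple next | data) = Σ P(purple next | H) P(H | data) = (2/5)(0.6076) + (8/9)(0.22866) + (10/11)(0.16375) = 0.59515.

0.5952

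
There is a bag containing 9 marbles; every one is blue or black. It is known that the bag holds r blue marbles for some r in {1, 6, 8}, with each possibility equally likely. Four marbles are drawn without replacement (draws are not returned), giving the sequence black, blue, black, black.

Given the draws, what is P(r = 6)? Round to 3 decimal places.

Under each hypothesis, the probability of the observed sequence is: P(data | r = 1) = (8/9)(1/8)(7/7)(6/6) = 1/9; P(data | r = 6) = (3/9)(6/8)(2/7)(1/6) = 1/84; P(data | r = 8) = (1/9)(8/8)(0/7) = 0.
The prior-weighted likelihoods are 1/3 · 1/9 = 1/27, 1/3 · 1/84 = 1/252, 1/3 · 0 = 0; these sum to 31/756.
Hence P(r = 6 | data) = (1/252) / (31/756) = 3/31.

0.097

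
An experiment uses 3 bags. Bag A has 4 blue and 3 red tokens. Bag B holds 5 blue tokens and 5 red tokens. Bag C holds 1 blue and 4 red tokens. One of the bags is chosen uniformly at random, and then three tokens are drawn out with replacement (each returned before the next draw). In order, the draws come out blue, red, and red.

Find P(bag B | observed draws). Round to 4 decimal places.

Under each hypothesis, the probability of the observed sequence is: P(data | bag A) = (4/7)(3/7)(3/7) = 0.10496; P(data | bag B) = (5/10)(5/10)(5/10) = 0.125; P(data | bag C) = (1/5)(4/5)(4/5) = 0.128.
Weighting by the prior gives 1/3 · 0.10496 = 0.034985, 1/3 · 0.125 = 0.041667, 1/3 · 0.128 = 0.042667; these sum to 0.11932.
So P(bag B | data) = (0.041667) / (0.11932) = 0.3492.

0.3492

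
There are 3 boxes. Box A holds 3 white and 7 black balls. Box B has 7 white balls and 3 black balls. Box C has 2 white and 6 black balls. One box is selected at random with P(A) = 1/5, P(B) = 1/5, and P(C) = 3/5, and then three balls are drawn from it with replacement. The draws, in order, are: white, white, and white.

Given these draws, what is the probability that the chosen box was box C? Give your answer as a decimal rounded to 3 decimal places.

0.112

Under each hypothesis, the probability of the observed sequence is: P(data | box A) = (3/10)(3/10)(3/10) = 0.027; P(data | box B) = (7/10)(7/10)(7/10) = 0.343; P(data | box C) = (2/8)(2/8)(2/8) = 0.015625.
Weighting by the prior gives 1/5 · 0.027 = 0.0054, 1/5 · 0.343 = 0.0686, 3/5 · 0.015625 = 0.009375; summing to 0.083375.
So P(box C | data) = (0.009375) / (0.083375) = 0.11244.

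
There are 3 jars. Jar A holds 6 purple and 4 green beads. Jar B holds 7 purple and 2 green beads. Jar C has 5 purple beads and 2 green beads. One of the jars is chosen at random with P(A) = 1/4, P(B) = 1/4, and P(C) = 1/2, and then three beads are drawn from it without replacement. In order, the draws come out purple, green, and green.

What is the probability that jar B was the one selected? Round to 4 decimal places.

0.1246

For each hypothesis, P(data | H) works out to: P(data | jar A) = (6/10)(4/9)(3/8) = 0.1; P(data | jar B) = (7/9)(2/8)(1/7) = 0.027778; P(data | jar C) = (5/7)(2/6)(1/5) = 0.047619.
Multiplying each by its prior: 1/4 · 0.1 = 0.025, 1/4 · 0.027778 = 0.0069444, 1/2 · 0.047619 = 0.02381; summing to 0.055754.
Therefore the posterior P(jar B | data) = (0.0069444) / (0.055754) = 0.12456.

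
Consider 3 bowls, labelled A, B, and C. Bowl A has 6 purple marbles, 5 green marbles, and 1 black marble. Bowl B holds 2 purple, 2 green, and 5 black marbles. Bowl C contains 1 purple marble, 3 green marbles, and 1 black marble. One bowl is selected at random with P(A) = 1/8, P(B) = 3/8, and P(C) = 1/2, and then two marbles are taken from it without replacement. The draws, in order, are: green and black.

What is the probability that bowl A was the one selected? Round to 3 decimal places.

0.036

Under each hypothesis, the probability of the observed sequence is: P(data | bowl A) = (5/12)(1/11) = 0.037879; P(data | bowl B) = (2/9)(5/8) = 0.13889; P(data | bowl C) = (3/5)(1/4) = 0.15.
Weighting by the prior gives 1/8 · 0.037879 = 0.0047348, 3/8 · 0.13889 = 0.052083, 1/2 · 0.15 = 0.075; with total 0.13182.
Therefore the posterior P(bowl A | data) = (0.0047348) / (0.13182) = 0.03592.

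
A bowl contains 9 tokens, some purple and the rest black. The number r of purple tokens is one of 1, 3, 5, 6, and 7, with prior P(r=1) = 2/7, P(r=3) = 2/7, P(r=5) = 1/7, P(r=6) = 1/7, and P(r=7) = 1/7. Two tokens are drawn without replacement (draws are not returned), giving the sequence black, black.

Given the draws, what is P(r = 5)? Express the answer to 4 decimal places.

0.0625

Compute the likelihood of the observed sequence for each case: P(data | r = 1) = (8/9)(7/8) = 7/9; P(data | r = 3) = (6/9)(5/8) = 5/12; P(data | r = 5) = (4/9)(3/8) = 1/6; P(data | r = 6) = (3/9)(2/8) = 1/12; P(data | r = 7) = (2/9)(1/8) = 1/36.
Weighting by the prior gives 2/7 · 7/9 = 2/9, 2/7 · 5/12 = 5/42, 1/7 · 1/6 = 1/42, 1/7 · 1/12 = 1/84, 1/7 · 1/36 = 1/252; summing to 8/21.
Hence P(r = 5 | data) = (1/42) / (8/21) = 1/16.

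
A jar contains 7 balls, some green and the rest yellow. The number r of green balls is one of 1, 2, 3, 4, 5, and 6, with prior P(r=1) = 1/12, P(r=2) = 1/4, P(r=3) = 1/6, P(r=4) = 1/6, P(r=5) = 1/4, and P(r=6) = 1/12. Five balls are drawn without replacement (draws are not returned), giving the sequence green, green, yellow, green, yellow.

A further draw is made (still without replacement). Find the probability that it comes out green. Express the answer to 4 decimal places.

The likelihood of the observed sequence under each hypothesis: P(data | r = 1) = (1/7)(0/6) = 0; P(data | r = 2) = (2/7)(1/6)(5/5)(0/4) = 0; P(data | r = 3) = (3/7)(2/6)(4/5)(1/4)(3/3) = 1/35; P(data | r = 4) = (4/7)(3/6)(3/5)(2/4)(2/3) = 2/35; P(data | r = 5) = (5/7)(4/6)(2/5)(3/4)(1/3) = 1/21; P(data | r = 6) = (6/7)(5/6)(1/5)(4/4)(0/3) = 0.
Weighting by the prior gives 1/12 · 0 = 0, 1/4 · 0 = 0, 1/6 · 1/35 = 1/210, 1/6 · 2/35 = 1/105, 1/4 · 1/21 = 1/84, 1/12 · 0 = 0; with total 11/420.
The posterior is then P(r = 1 | data) = 0, P(r = 2 | data) = 0, P(r = 3 | data) = 2/11, P(r = 4 | data) = 4/11, P(r = 5 | data) = 5/11, P(r = 6 | data) = 0.
Averaging over the posterior, P(green next | data) = (0)(2/11) + (1/2)(4/11) + (1)(5/11) = 7/11.

0.6364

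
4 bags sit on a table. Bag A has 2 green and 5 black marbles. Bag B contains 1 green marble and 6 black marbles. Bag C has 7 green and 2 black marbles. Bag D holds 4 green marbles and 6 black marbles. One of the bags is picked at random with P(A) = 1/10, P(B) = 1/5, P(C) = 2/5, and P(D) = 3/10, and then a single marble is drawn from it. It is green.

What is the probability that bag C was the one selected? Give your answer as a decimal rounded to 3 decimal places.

For each hypothesis, P(data | H) works out to: P(data | bag A) = (2/7) = 0.28571; P(data | bag B) = (1/7) = 0.14286; P(data | bag C) = (7/9) = 0.77778; P(data | bag D) = (4/10) = 0.4.
Multiplying each by its prior: 1/10 · 0.28571 = 0.028571, 1/5 · 0.14286 = 0.028571, 2/5 · 0.77778 = 0.31111, 3/10 · 0.4 = 0.12; summing to 0.48825.
Therefore the posterior P(bag C | data) = (0.31111) / (0.48825) = 0.63719.

0.637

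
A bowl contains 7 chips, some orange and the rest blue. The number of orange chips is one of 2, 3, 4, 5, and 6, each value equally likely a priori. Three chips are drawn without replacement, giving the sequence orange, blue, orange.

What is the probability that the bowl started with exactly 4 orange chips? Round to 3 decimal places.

Under each hypothesis, the probability of the observed sequence is: P(data | r = 2) = (2/7)(5/6)(1/5) = 1/21; P(data | r = 3) = (3/7)(4/6)(2/5) = 4/35; P(data | r = 4) = (4/7)(3/6)(3/5) = 6/35; P(data | r = 5) = (5/7)(2/6)(4/5) = 4/21; P(data | r = 6) = (6/7)(1/6)(5/5) = 1/7.
Multiplying each by its prior: 1/5 · 1/21 = 1/105, 1/5 · 4/35 = 4/175, 1/5 · 6/35 = 6/175, 1/5 · 4/21 = 4/105, 1/5 · 1/7 = 1/35; these sum to 2/15.
Therefore the posterior P(r = 4 | data) = (6/175) / (2/15) = 9/35.

0.257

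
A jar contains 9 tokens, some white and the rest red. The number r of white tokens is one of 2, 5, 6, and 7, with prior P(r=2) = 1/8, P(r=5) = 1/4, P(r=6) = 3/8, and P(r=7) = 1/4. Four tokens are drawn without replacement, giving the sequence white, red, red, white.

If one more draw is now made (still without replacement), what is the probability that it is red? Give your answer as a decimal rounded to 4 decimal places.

The likelihood of the observed sequence under each hypothesis: P(data | r = 2) = (2/9)(7/8)(6/7)(1/6) = 0.027778; P(data | r = 5) = (5/9)(4/8)(3/7)(4/6) = 0.079365; P(data | r = 6) = (6/9)(3/8)(2/7)(5/6) = 0.059524; P(data | r = 7) = (7/9)(2/8)(1/7)(6/6) = 0.027778.
Weighting by the prior gives 1/8 · 0.027778 = 0.0034722, 1/4 · 0.079365 = 0.019841, 3/8 · 0.059524 = 0.022321, 1/4 · 0.027778 = 0.0069444; with total 0.052579.
The posterior is then P(r = 2 | data) = 0.066038, P(r = 5 | data) = 0.37736, P(r = 6 | data) = 0.42453, P(r = 7 | data) = 0.13208.
The predictive probability is P(red next | data) = (1)(0.066038) + (2/5)(0.37736) + (1/5)(0.42453) + (0)(0.13208) = 0.30189.

0.3019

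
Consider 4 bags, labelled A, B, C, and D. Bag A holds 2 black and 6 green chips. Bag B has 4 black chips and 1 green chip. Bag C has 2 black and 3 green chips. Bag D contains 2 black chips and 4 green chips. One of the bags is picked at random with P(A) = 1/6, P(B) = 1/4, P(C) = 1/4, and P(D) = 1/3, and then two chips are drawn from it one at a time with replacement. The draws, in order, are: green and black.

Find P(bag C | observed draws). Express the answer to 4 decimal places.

0.2922

Under each hypothesis, the probability of the observed sequence is: P(data | bag A) = (6/8)(2/8) = 0.1875; P(data | bag B) = (1/5)(4/5) = 0.16; P(data | bag C) = (3/5)(2/5) = 0.24; P(data | bag D) = (4/6)(2/6) = 0.22222.
The prior-weighted likelihoods are 1/6 · 0.1875 = 0.03125, 1/4 · 0.16 = 0.04, 1/4 · 0.24 = 0.06, 1/3 · 0.22222 = 0.074074; summing to 0.20532.
Therefore the posterior P(bag C | data) = (0.06) / (0.20532) = 0.29222.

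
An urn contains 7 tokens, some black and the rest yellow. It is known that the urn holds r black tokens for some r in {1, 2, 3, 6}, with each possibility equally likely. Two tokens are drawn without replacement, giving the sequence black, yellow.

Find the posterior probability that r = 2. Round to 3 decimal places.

0.294

The likelihood of the observed sequence under each hypothesis: P(data | r = 1) = (1/7)(6/6) = 1/7; P(data | r = 2) = (2/7)(5/6) = 5/21; P(data | r = 3) = (3/7)(4/6) = 2/7; P(data | r = 6) = (6/7)(1/6) = 1/7.
Multiplying each by its prior: 1/4 · 1/7 = 1/28, 1/4 · 5/21 = 5/84, 1/4 · 2/7 = 1/14, 1/4 · 1/7 = 1/28; these sum to 17/84.
By Bayes' rule, P(r = 2 | data) = (5/84) / (17/84) = 5/17.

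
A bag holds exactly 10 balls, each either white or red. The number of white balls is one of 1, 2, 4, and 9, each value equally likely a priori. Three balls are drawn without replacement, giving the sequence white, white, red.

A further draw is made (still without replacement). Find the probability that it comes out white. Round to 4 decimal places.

0.5786

Compute the likelihood of the observed sequence for each case: P(data | r = 1) = (1/10)(0/9) = 0; P(data | r = 2) = (2/10)(1/9)(8/8) = 1/45; P(data | r = 4) = (4/10)(3/9)(6/8) = 1/10; P(data | r = 9) = (9/10)(8/9)(1/8) = 1/10.
Weighting by the prior gives 1/4 · 0 = 0, 1/4 · 1/45 = 1/180, 1/4 · 1/10 = 1/40, 1/4 · 1/10 = 1/40; these sum to 1/18.
Dividing through by the total gives posterior P(r = 1 | data) = 0, P(r = 2 | data) = 1/10, P(r = 4 | data) = 9/20, P(r = 9 | data) = 9/20.
So P(white next | data) = Σ P(white next | H) P(H | data) = (0)(1/10) + (2/7)(9/20) + (1)(9/20) = 81/140.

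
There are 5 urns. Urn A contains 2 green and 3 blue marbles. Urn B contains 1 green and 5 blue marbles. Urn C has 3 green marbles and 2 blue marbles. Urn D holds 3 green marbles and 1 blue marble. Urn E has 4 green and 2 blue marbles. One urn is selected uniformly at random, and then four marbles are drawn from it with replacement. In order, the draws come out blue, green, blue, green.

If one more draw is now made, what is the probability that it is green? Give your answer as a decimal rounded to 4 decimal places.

0.5483

Compute the likelihood of the observed sequence for each case: P(data | urn A) = (3/5)(2/5)(3/5)(2/5) = 0.0576; P(data | urn B) = (5/6)(1/6)(5/6)(1/6) = 0.01929; P(data | urn C) = (2/5)(3/5)(2/5)(3/5) = 0.0576; P(data | urn D) = (1/4)(3/4)(1/4)(3/4) = 0.035156; P(data | urn E) = (2/6)(4/6)(2/6)(4/6) = 0.049383.
Multiplying each by its prior: 1/5 · 0.0576 = 0.01152, 1/5 · 0.01929 = 0.003858, 1/5 · 0.0576 = 0.01152, 1/5 · 0.035156 = 0.0070313, 1/5 · 0.049383 = 0.0098765; summing to 0.043806.
Dividing through by the total gives posterior P(urn A | data) = 0.26298, P(urn B | data) = 0.088071, P(urn C | data) = 0.26298, P(urn D | data) = 0.16051, P(urn E | data) = 0.22546.
So P(green next | data) = Σ P(green next | H) P(H | data) = (2/5)(0.26298) + (1/6)(0.088071) + (3/5)(0.26298) + (3/4)(0.16051) + (2/3)(0.22546) = 0.54835.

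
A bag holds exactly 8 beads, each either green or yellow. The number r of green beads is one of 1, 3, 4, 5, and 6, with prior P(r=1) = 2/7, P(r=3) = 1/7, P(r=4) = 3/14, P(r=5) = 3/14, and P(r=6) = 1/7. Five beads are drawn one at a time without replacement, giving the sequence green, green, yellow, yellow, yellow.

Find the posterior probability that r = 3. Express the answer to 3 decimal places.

0.370

The likelihood of the observed sequence under each hypothesis: P(data | r = 1) = (1/8)(0/7) = 0; P(data | r = 3) = (3/8)(2/7)(5/6)(4/5)(3/4) = 0.053571; P(data | r = 4) = (4/8)(3/7)(4/6)(3/5)(2/4) = 0.042857; P(data | r = 5) = (5/8)(4/7)(3/6)(2/5)(1/4) = 0.017857; P(data | r = 6) = (6/8)(5/7)(2/6)(1/5)(0/4) = 0.
The prior-weighted likelihoods are 2/7 · 0 = 0, 1/7 · 0.053571 = 0.0076531, 3/14 · 0.042857 = 0.0091837, 3/14 · 0.017857 = 0.0038265, 1/7 · 0 = 0; summing to 0.020663.
By Bayes' rule, P(r = 3 | data) = (0.0076531) / (0.020663) = 0.37037.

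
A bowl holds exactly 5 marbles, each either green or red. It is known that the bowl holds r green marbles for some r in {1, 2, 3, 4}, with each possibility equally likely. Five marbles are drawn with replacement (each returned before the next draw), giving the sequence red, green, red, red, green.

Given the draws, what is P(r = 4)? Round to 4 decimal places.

0.0615

Compute the likelihood of the observed sequence for each case: P(data | r = 1) = (4/5)(1/5)(4/5)(4/5)(1/5) = 0.02048; P(data | r = 2) = (3/5)(2/5)(3/5)(3/5)(2/5) = 0.03456; P(data | r = 3) = (2/5)(3/5)(2/5)(2/5)(3/5) = 0.02304; P(data | r = 4) = (1/5)(4/5)(1/5)(1/5)(4/5) = 0.00512.
Multiplying each by its prior: 1/4 · 0.02048 = 0.00512, 1/4 · 0.03456 = 0.00864, 1/4 · 0.02304 = 0.00576, 1/4 · 0.00512 = 0.00128; these sum to 0.0208.
By Bayes' rule, P(r = 4 | data) = (0.00128) / (0.0208) = 0.061538.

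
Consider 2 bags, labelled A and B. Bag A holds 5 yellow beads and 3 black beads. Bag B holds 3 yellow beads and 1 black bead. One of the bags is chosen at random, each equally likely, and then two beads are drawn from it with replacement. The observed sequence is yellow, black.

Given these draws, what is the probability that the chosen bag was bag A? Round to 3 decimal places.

The likelihood of the observed sequence under each hypothesis: P(data | bag A) = (5/8)(3/8) = 15/64; P(data | bag B) = (3/4)(1/4) = 3/16.
The prior-weighted likelihoods are 1/2 · 15/64 = 15/128, 1/2 · 3/16 = 3/32; these sum to 27/128.
Therefore the posterior P(bag A | data) = (15/128) / (27/128) = 5/9.

0.556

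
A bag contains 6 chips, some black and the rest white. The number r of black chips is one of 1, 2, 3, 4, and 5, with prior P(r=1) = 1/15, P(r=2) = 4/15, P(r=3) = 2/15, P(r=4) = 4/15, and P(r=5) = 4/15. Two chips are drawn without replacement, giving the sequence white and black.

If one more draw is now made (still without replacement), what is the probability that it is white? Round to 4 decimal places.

0.4299

Under each hypothesis, the probability of the observed sequence is: P(data | r = 1) = (5/6)(1/5) = 1/6; P(data | r = 2) = (4/6)(2/5) = 4/15; P(data | r = 3) = (3/6)(3/5) = 3/10; P(data | r = 4) = (2/6)(4/5) = 4/15; P(data | r = 5) = (1/6)(5/5) = 1/6.
The prior-weighted likelihoods are 1/15 · 1/6 = 1/90, 4/15 · 4/15 = 16/225, 2/15 · 3/10 = 1/25, 4/15 · 4/15 = 16/225, 4/15 · 1/6 = 2/45; with total 107/450.
Dividing through by the total gives posterior P(r = 1 | data) = 5/107, P(r = 2 | data) = 32/107, P(r = 3 | data) = 18/107, P(r = 4 | data) = 32/107, P(r = 5 | data) = 20/107.
So P(white next | data) = Σ P(white next | H) P(H | data) = (1)(5/107) + (3/4)(32/107) + (1/2)(18/107) + (1/4)(32/107) + (0)(20/107) = 46/107.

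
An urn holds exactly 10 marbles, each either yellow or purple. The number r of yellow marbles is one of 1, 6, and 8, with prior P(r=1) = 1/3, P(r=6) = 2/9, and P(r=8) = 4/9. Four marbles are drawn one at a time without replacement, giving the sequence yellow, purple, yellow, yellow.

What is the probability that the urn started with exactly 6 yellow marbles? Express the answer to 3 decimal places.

For each hypothesis, P(data | H) works out to: P(data | r = 1) = (1/10)(9/9)(0/8) = 0; P(data | r = 6) = (6/10)(4/9)(5/8)(4/7) = 2/21; P(data | r = 8) = (8/10)(2/9)(7/8)(6/7) = 2/15.
Weighting by the prior gives 1/3 · 0 = 0, 2/9 · 2/21 = 4/189, 4/9 · 2/15 = 8/135; summing to 76/945.
Therefore the posterior P(r = 6 | data) = (4/189) / (76/945) = 5/19.

0.263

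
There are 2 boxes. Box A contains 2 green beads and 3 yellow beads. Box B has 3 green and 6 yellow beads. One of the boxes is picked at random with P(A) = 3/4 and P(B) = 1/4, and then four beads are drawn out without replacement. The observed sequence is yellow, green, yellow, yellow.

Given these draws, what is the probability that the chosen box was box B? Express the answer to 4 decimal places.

0.2841

Under each hypothesis, the probability of the observed sequence is: P(data | box A) = (3/5)(2/4)(2/3)(1/2) = 1/10; P(data | box B) = (6/9)(3/8)(5/7)(4/6) = 5/42.
The prior-weighted likelihoods are 3/4 · 1/10 = 3/40, 1/4 · 5/42 = 5/168; these sum to 11/105.
By Bayes' rule, P(box B | data) = (5/168) / (11/105) = 25/88.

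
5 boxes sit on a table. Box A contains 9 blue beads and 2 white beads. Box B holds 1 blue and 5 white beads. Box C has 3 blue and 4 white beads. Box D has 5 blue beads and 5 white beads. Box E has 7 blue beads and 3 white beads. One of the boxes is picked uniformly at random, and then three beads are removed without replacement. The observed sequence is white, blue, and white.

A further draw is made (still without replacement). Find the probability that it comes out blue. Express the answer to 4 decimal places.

For each hypothesis, P(data | H) works out to: P(data | box A) = (2/11)(9/10)(1/9) = 0.018182; P(data | box B) = (5/6)(1/5)(4/4) = 0.16667; P(data | box C) = (4/7)(3/6)(3/5) = 0.17143; P(data | box D) = (5/10)(5/9)(4/8) = 0.13889; P(data | box E) = (3/10)(7/9)(2/8) = 0.058333.
Weighting by the prior gives 1/5 · 0.018182 = 0.0036364, 1/5 · 0.16667 = 0.033333, 1/5 · 0.17143 = 0.034286, 1/5 · 0.13889 = 0.027778, 1/5 · 0.058333 = 0.011667; with total 0.1107.
The posterior is then P(box A | data) = 0.032849, P(box B | data) = 0.30111, P(box C | data) = 0.30972, P(box D | data) = 0.25093, P(box E | data) = 0.10539.
So P(blue next | data) = Σ P(blue next | H) P(H | data) = (1)(0.032849) + (0)(0.30111) + (1/2)(0.30972) + (4/7)(0.25093) + (6/7)(0.10539) = 0.42143.

0.4214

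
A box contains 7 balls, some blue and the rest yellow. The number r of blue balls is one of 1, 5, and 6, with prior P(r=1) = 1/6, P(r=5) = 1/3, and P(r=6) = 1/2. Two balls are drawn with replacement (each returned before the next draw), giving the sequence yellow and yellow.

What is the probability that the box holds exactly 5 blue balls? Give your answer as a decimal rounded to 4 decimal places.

0.1702

The likelihood of the observed sequence under each hypothesis: P(data | r = 1) = (6/7)(6/7) = 36/49; P(data | r = 5) = (2/7)(2/7) = 4/49; P(data | r = 6) = (1/7)(1/7) = 1/49.
Multiplying each by its prior: 1/6 · 36/49 = 6/49, 1/3 · 4/49 = 4/147, 1/2 · 1/49 = 1/98; summing to 47/294.
So P(r = 5 | data) = (4/147) / (47/294) = 8/47.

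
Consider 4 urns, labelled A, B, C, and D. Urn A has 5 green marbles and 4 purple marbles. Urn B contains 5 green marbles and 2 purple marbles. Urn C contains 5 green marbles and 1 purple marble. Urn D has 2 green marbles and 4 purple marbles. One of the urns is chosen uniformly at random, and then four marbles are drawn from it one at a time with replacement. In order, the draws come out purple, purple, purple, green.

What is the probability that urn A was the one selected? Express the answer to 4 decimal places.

The likelihood of the observed sequence under each hypothesis: P(data | urn A) = (4/9)(4/9)(4/9)(5/9) = 0.048773; P(data | urn B) = (2/7)(2/7)(2/7)(5/7) = 0.01666; P(data | urn C) = (1/6)(1/6)(1/6)(5/6) = 0.003858; P(data | urn D) = (4/6)(4/6)(4/6)(2/6) = 0.098765.
The prior-weighted likelihoods are 1/4 · 0.048773 = 0.012193, 1/4 · 0.01666 = 0.0041649, 1/4 · 0.003858 = 0.00096451, 1/4 · 0.098765 = 0.024691; these sum to 0.042014.
So P(urn A | data) = (0.012193) / (0.042014) = 0.29022.

0.2902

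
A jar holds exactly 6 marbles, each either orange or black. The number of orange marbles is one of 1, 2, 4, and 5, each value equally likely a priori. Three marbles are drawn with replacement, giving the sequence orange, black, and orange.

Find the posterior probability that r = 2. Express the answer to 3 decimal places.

The likelihood of the observed sequence under each hypothesis: P(data | r = 1) = (1/6)(5/6)(1/6) = 5/216; P(data | r = 2) = (2/6)(4/6)(2/6) = 2/27; P(data | r = 4) = (4/6)(2/6)(4/6) = 4/27; P(data | r = 5) = (5/6)(1/6)(5/6) = 25/216.
The prior-weighted likelihoods are 1/4 · 5/216 = 5/864, 1/4 · 2/27 = 1/54, 1/4 · 4/27 = 1/27, 1/4 · 25/216 = 25/864; summing to 13/144.
Hence P(r = 2 | data) = (1/54) / (13/144) = 8/39.

0.205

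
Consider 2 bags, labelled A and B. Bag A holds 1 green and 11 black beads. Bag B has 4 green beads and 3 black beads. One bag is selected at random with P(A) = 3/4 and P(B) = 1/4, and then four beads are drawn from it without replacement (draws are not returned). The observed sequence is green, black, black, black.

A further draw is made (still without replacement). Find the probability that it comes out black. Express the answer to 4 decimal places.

For each hypothesis, P(data | H) works out to: P(data | bag A) = (1/12)(11/11)(10/10)(9/9) = 1/12; P(data | bag B) = (4/7)(3/6)(2/5)(1/4) = 1/35.
The prior-weighted likelihoods are 3/4 · 1/12 = 1/16, 1/4 · 1/35 = 1/140; these sum to 39/560.
Dividing through by the total gives posterior P(bag A | data) = 35/39, P(bag B | data) = 4/39.
Averaging over the posterior, P(black next | data) = (1)(35/39) + (0)(4/39) = 35/39.

0.8974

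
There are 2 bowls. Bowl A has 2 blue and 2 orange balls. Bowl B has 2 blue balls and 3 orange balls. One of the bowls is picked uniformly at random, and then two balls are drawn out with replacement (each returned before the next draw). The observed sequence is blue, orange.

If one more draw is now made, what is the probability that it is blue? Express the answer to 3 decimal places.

0.451

Compute the likelihood of the observed sequence for each case: P(data | bowl A) = (2/4)(2/4) = 1/4; P(data | bowl B) = (2/5)(3/5) = 6/25.
The prior-weighted likelihoods are 1/2 · 1/4 = 1/8, 1/2 · 6/25 = 3/25; these sum to 49/200.
The posterior is then P(bowl A | data) = 25/49, P(bowl B | data) = 24/49.
Averaging over the posterior, P(blue next | data) = (1/2)(25/49) + (2/5)(24/49) = 221/490.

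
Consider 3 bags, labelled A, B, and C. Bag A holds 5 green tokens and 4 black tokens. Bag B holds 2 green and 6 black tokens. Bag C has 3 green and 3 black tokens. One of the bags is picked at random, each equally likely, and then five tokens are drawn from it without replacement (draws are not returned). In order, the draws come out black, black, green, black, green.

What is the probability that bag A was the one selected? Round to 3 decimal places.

Compute the likelihood of the observed sequence for each case: P(data | bag A) = (4/9)(3/8)(5/7)(2/6)(4/5) = 2/63; P(data | bag B) = (6/8)(5/7)(2/6)(4/5)(1/4) = 1/28; P(data | bag C) = (3/6)(2/5)(3/4)(1/3)(2/2) = 1/20.
Multiplying each by its prior: 1/3 · 2/63 = 2/189, 1/3 · 1/28 = 1/84, 1/3 · 1/20 = 1/60; with total 37/945.
Hence P(bag A | data) = (2/189) / (37/945) = 10/37.

0.270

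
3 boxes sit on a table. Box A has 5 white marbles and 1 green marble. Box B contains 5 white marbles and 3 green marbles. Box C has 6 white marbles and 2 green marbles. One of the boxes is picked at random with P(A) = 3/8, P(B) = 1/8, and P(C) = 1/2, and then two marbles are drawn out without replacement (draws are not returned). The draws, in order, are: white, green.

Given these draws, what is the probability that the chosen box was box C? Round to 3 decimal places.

Under each hypothesis, the probability of the observed sequence is: P(data | box A) = (5/6)(1/5) = 1/6; P(data | box B) = (5/8)(3/7) = 15/56; P(data | box C) = (6/8)(2/7) = 3/14.
Weighting by the prior gives 3/8 · 1/6 = 1/16, 1/8 · 15/56 = 15/448, 1/2 · 3/14 = 3/28; with total 13/64.
So P(box C | data) = (3/28) / (13/64) = 48/91.

0.527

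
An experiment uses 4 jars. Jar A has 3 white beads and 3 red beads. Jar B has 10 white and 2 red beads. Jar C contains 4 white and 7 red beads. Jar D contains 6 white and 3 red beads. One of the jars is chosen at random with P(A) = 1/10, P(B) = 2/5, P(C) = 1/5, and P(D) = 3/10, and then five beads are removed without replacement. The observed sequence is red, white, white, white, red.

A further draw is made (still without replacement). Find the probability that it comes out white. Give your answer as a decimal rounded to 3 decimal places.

The likelihood of the observed sequence under each hypothesis: P(data | jar A) = (3/6)(3/5)(2/4)(1/3)(2/2) = 0.05; P(data | jar B) = (2/12)(10/11)(9/10)(8/9)(1/8) = 0.015152; P(data | jar C) = (7/11)(4/10)(3/9)(2/8)(6/7) = 0.018182; P(data | jar D) = (3/9)(6/8)(5/7)(4/6)(2/5) = 0.047619.
Multiplying each by its prior: 1/10 · 0.05 = 0.005, 2/5 · 0.015152 = 0.0060606, 1/5 · 0.018182 = 0.0036364, 3/10 · 0.047619 = 0.014286; with total 0.028983.
Dividing through by the total gives posterior P(jar A | data) = 0.17252, P(jar B | data) = 0.20911, P(jar C | data) = 0.12547, P(jar D | data) = 0.49291.
Averaging over the posterior, P(white next | data) = (0)(0.17252) + (1)(0.20911) + (1/6)(0.12547) + (3/4)(0.49291) = 0.5997.

0.600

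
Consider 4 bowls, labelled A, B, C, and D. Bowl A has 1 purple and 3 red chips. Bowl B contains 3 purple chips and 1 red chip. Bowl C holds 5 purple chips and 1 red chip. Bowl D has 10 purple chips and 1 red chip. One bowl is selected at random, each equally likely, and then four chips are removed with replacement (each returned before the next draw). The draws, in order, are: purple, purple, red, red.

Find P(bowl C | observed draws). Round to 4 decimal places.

0.2000

Under each hypothesis, the probability of the observed sequence is: P(data | bowl A) = (1/4)(1/4)(3/4)(3/4) = 0.035156; P(data | bowl B) = (3/4)(3/4)(1/4)(1/4) = 0.035156; P(data | bowl C) = (5/6)(5/6)(1/6)(1/6) = 0.01929; P(data | bowl D) = (10/11)(10/11)(1/11)(1/11) = 0.0068301.
The prior-weighted likelihoods are 1/4 · 0.035156 = 0.0087891, 1/4 · 0.035156 = 0.0087891, 1/4 · 0.01929 = 0.0048225, 1/4 · 0.0068301 = 0.0017075; with total 0.024108.
Hence P(bowl C | data) = (0.0048225) / (0.024108) = 0.20004.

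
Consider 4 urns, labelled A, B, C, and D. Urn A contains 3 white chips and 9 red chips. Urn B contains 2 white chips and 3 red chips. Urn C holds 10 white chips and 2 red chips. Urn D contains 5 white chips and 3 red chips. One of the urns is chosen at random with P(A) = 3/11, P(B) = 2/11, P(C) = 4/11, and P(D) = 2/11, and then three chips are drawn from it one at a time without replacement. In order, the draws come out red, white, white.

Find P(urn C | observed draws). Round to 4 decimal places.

0.4452

Compute the likelihood of the observed sequence for each case: P(data | urn A) = (9/12)(3/11)(2/10) = 0.040909; P(data | urn B) = (3/5)(2/4)(1/3) = 0.1; P(data | urn C) = (2/12)(10/11)(9/10) = 0.13636; P(data | urn D) = (3/8)(5/7)(4/6) = 0.17857.
Weighting by the prior gives 3/11 · 0.040909 = 0.011157, 2/11 · 0.1 = 0.018182, 4/11 · 0.13636 = 0.049587, 2/11 · 0.17857 = 0.032468; with total 0.11139.
By Bayes' rule, P(urn C | data) = (0.049587) / (0.11139) = 0.44515.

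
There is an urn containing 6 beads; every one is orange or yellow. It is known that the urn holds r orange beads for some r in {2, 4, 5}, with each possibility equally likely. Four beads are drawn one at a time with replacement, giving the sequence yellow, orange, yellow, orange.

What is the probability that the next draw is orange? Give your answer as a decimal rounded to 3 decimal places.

The likelihood of the observed sequence under each hypothesis: P(data | r = 2) = (4/6)(2/6)(4/6)(2/6) = 0.049383; P(data | r = 4) = (2/6)(4/6)(2/6)(4/6) = 0.049383; P(data | r = 5) = (1/6)(5/6)(1/6)(5/6) = 0.01929.
The prior-weighted likelihoods are 1/3 · 0.049383 = 0.016461, 1/3 · 0.049383 = 0.016461, 1/3 · 0.01929 = 0.00643; summing to 0.039352.
The posterior is then P(r = 2 | data) = 0.4183, P(r = 4 | data) = 0.4183, P(r = 5 | data) = 0.1634.
So P(orange next | data) = Σ P(orange next | H) P(H | data) = (1/3)(0.4183) + (2/3)(0.4183) + (5/6)(0.1634) = 0.55447.

0.554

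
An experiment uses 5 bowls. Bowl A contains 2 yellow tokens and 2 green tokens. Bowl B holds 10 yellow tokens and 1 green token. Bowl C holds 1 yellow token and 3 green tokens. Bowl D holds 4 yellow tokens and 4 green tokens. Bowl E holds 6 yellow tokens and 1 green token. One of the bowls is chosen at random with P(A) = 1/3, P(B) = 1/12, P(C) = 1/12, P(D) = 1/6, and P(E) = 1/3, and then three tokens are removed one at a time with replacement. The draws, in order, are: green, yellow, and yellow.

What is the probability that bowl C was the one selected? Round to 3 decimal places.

0.036

Compute the likelihood of the observed sequence for each case: P(data | bowl A) = (2/4)(2/4)(2/4) = 0.125; P(data | bowl B) = (1/11)(10/11)(10/11) = 0.075131; P(data | bowl C) = (3/4)(1/4)(1/4) = 0.046875; P(data | bowl D) = (4/8)(4/8)(4/8) = 0.125; P(data | bowl E) = (1/7)(6/7)(6/7) = 0.10496.
The prior-weighted likelihoods are 1/3 · 0.125 = 0.041667, 1/12 · 0.075131 = 0.006261, 1/12 · 0.046875 = 0.0039062, 1/6 · 0.125 = 0.020833, 1/3 · 0.10496 = 0.034985; summing to 0.10765.
Hence P(bowl C | data) = (0.0039062) / (0.10765) = 0.036286.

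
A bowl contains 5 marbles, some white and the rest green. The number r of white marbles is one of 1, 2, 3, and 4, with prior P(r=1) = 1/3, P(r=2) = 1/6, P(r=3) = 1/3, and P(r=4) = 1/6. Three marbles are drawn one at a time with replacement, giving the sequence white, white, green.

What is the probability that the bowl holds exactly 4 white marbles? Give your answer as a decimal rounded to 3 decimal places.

The likelihood of the observed sequence under each hypothesis: P(data | r = 1) = (1/5)(1/5)(4/5) = 4/125; P(data | r = 2) = (2/5)(2/5)(3/5) = 12/125; P(data | r = 3) = (3/5)(3/5)(2/5) = 18/125; P(data | r = 4) = (4/5)(4/5)(1/5) = 16/125.
Multiplying each by its prior: 1/3 · 4/125 = 4/375, 1/6 · 12/125 = 2/125, 1/3 · 18/125 = 6/125, 1/6 · 16/125 = 8/375; with total 12/125.
So P(r = 4 | data) = (8/375) / (12/125) = 2/9.

0.222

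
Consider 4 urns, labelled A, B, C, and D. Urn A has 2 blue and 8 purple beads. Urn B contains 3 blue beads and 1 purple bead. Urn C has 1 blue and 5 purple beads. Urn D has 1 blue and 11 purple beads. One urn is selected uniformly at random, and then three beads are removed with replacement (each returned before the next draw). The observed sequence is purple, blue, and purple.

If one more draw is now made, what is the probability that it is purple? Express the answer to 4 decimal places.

0.7619

The likelihood of the observed sequence under each hypothesis: P(data | urn A) = (8/10)(2/10)(8/10) = 0.128; P(data | urn B) = (1/4)(3/4)(1/4) = 0.046875; P(data | urn C) = (5/6)(1/6)(5/6) = 0.11574; P(data | urn D) = (11/12)(1/12)(11/12) = 0.070023.
Multiplying each by its prior: 1/4 · 0.128 = 0.032, 1/4 · 0.046875 = 0.011719, 1/4 · 0.11574 = 0.028935, 1/4 · 0.070023 = 0.017506; with total 0.09016.
The posterior is then P(urn A | data) = 0.35493, P(urn B | data) = 0.12998, P(urn C | data) = 0.32093, P(urn D | data) = 0.19416.
Averaging over the posterior, P(purple next | data) = (4/5)(0.35493) + (1/4)(0.12998) + (5/6)(0.32093) + (11/12)(0.19416) = 0.76186.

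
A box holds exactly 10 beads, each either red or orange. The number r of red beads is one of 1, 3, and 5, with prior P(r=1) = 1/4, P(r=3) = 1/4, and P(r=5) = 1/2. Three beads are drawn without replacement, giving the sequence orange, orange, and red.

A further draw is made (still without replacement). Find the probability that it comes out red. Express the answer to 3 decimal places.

Under each hypothesis, the probability of the observed sequence is: P(data | r = 1) = (9/10)(8/9)(1/8) = 0.1; P(data | r = 3) = (7/10)(6/9)(3/8) = 0.175; P(data | r = 5) = (5/10)(4/9)(5/8) = 0.13889.
The prior-weighted likelihoods are 1/4 · 0.1 = 0.025, 1/4 · 0.175 = 0.04375, 1/2 · 0.13889 = 0.069444; with total 0.13819.
The posterior is then P(r = 1 | data) = 0.1809, P(r = 3 | data) = 0.31658, P(r = 5 | data) = 0.50251.
So P(red next | data) = Σ P(red next | H) P(H | data) = (0)(0.1809) + (2/7)(0.31658) + (4/7)(0.50251) = 0.3776.

0.378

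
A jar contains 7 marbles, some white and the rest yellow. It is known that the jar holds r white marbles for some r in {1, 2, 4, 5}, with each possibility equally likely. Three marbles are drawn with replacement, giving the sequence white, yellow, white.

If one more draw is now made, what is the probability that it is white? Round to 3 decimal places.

0.562

Under each hypothesis, the probability of the observed sequence is: P(data | r = 1) = (1/7)(6/7)(1/7) = 6/343; P(data | r = 2) = (2/7)(5/7)(2/7) = 20/343; P(data | r = 4) = (4/7)(3/7)(4/7) = 48/343; P(data | r = 5) = (5/7)(2/7)(5/7) = 50/343.
The prior-weighted likelihoods are 1/4 · 6/343 = 3/686, 1/4 · 20/343 = 5/343, 1/4 · 48/343 = 12/343, 1/4 · 50/343 = 25/686; summing to 31/343.
Dividing through by the total gives posterior P(r = 1 | data) = 3/62, P(r = 2 | data) = 5/31, P(r = 4 | data) = 12/31, P(r = 5 | data) = 25/62.
Averaging over the posterior, P(white next | data) = (1/7)(3/62) + (2/7)(5/31) + (4/7)(12/31) + (5/7)(25/62) = 122/217.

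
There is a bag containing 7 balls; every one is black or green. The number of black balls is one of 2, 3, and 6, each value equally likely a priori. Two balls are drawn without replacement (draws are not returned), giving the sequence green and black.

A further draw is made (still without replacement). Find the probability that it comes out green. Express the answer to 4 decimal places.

Under each hypothesis, the probability of the observed sequence is: P(data | r = 2) = (5/7)(2/6) = 5/21; P(data | r = 3) = (4/7)(3/6) = 2/7; P(data | r = 6) = (1/7)(6/6) = 1/7.
The prior-weighted likelihoods are 1/3 · 5/21 = 5/63, 1/3 · 2/7 = 2/21, 1/3 · 1/7 = 1/21; these sum to 2/9.
Dividing through by the total gives posterior P(r = 2 | data) = 5/14, P(r = 3 | data) = 3/7, P(r = 6 | data) = 3/14.
The predictive probability is P(green next | data) = (4/5)(5/14) + (3/5)(3/7) + (0)(3/14) = 19/35.

0.5429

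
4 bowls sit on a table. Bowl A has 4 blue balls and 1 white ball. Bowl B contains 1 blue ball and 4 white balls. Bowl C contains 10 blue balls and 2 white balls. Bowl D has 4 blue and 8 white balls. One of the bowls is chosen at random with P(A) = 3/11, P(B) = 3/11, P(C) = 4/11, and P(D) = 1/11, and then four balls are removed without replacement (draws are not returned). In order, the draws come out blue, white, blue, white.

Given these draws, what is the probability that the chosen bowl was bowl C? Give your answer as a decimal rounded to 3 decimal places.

For each hypothesis, P(data | H) works out to: P(data | bowl A) = (4/5)(1/4)(3/3)(0/2) = 0; P(data | bowl B) = (1/5)(4/4)(0/3) = 0; P(data | bowl C) = (10/12)(2/11)(9/10)(1/9) = 0.015152; P(data | bowl D) = (4/12)(8/11)(3/10)(7/9) = 0.056566.
The prior-weighted likelihoods are 3/11 · 0 = 0, 3/11 · 0 = 0, 4/11 · 0.015152 = 0.0055096, 1/11 · 0.056566 = 0.0051423; with total 0.010652.
Therefore the posterior P(bowl C | data) = (0.0055096) / (0.010652) = 0.51724.

0.517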